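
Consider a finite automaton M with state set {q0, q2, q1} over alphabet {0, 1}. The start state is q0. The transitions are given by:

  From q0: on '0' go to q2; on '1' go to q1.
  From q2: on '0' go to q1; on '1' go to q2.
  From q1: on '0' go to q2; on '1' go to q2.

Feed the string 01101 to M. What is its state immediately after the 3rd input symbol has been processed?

q2

start at q0
read '0': q0 → q2
read '1': q2 → q2
read '1': q2 → q2
After 3 symbols: q2.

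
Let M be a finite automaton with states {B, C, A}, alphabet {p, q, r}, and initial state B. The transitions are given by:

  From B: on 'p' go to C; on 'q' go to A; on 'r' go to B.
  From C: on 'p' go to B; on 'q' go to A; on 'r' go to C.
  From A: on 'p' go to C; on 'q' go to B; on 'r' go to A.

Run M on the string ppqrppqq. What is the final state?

B

Trace: B -p-> C -p-> B -q-> A -r-> A -p-> C -p-> B -q-> A -q-> B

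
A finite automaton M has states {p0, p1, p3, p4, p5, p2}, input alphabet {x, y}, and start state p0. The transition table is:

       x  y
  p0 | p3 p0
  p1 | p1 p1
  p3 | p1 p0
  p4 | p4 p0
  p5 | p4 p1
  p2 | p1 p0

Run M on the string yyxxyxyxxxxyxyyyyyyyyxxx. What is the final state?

Trace: p0 -y-> p0 -y-> p0 -x-> p3 -x-> p1 -y-> p1 -x-> p1 -y-> p1 -x-> p1 -x-> p1 -x-> p1 -x-> p1 -y-> p1 -x-> p1 -y-> p1 -y-> p1 -y-> p1 -y-> p1 -y-> p1 -y-> p1 -y-> p1 -y-> p1 -x-> p1 -x-> p1 -x-> p1

p1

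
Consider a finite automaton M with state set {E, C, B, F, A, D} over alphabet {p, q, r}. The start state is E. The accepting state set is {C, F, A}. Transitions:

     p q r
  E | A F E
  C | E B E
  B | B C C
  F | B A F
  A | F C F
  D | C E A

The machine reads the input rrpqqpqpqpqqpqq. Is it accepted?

start at E
read 'r': E → E
read 'r': E → E
read 'p': E → A
read 'q': A → C
read 'q': C → B
read 'p': B → B
read 'q': B → C
read 'p': C → E
read 'q': E → F
read 'p': F → B
read 'q': B → C
read 'q': C → B
read 'p': B → B
read 'q': B → C
read 'q': C → B
End state B is not accepting.

No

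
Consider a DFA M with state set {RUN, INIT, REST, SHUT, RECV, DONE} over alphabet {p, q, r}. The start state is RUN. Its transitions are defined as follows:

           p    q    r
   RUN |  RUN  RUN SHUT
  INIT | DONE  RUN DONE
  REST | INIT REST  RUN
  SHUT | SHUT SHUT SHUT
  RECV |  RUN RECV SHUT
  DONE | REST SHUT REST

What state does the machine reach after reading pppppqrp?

SHUT

Trace: RUN -p-> RUN -p-> RUN -p-> RUN -p-> RUN -p-> RUN -q-> RUN -r-> SHUT -p-> SHUT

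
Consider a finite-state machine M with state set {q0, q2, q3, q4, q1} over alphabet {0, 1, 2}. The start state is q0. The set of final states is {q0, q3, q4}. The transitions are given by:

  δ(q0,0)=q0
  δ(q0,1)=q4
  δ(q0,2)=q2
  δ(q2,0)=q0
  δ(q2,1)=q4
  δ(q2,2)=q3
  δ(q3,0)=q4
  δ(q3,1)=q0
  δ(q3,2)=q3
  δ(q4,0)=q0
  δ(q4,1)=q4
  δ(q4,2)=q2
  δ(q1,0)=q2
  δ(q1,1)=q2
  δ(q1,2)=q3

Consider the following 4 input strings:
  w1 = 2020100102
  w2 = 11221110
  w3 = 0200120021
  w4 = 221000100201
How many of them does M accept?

3

w1: q0 → q2 → q0 → q2 → q0 → q4 → q0 → q0 → q4 → q0 → q2  → end q2, rejected
w2: q0 → q4 → q4 → q2 → q3 → q0 → q4 → q4 → q0  → end q0, accepted
w3: q0 → q0 → q2 → q0 → q0 → q4 → q2 → q0 → q0 → q2 → q4  → end q4, accepted
w4: q0 → q2 → q3 → q0 → q0 → q0 → q0 → q4 → q0 → q0 → q2 → q0 → q4  → end q4, accepted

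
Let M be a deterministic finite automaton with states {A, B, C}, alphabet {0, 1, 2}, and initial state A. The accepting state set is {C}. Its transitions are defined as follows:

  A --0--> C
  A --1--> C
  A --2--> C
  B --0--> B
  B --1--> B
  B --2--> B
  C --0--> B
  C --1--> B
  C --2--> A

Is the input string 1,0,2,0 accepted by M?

A → C → B → B → B
End state B is not accepting.

No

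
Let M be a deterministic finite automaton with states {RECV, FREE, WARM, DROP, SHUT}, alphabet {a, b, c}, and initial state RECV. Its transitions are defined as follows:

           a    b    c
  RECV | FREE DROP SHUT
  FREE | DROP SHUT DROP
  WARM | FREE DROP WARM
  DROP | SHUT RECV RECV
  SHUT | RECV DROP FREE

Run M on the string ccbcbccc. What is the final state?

RECV

Trace: RECV -c-> SHUT -c-> FREE -b-> SHUT -c-> FREE -b-> SHUT -c-> FREE -c-> DROP -c-> RECV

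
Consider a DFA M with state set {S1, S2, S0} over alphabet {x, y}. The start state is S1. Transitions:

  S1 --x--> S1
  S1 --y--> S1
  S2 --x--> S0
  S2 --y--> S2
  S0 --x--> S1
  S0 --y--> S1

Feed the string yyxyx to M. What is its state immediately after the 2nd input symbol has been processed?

S1

start at S1
read 'y': S1 → S1
read 'y': S1 → S1
After 2 symbols: S1.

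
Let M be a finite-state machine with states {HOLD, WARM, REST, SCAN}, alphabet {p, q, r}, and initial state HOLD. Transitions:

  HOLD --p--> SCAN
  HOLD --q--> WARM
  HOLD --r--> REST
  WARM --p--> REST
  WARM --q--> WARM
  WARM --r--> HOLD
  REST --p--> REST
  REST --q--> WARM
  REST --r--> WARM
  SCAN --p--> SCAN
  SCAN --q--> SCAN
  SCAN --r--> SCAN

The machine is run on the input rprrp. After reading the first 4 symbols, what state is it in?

HOLD

HOLD → REST → REST → WARM → HOLD
After 4 symbols: HOLD.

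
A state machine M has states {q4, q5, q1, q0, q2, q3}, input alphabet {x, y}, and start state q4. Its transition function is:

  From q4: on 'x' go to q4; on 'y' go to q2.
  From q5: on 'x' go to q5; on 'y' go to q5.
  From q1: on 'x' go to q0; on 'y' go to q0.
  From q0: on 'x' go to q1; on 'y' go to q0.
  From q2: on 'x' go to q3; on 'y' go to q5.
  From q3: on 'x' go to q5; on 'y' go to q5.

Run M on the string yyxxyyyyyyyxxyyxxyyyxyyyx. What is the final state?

q5

start at q4
read 'y': q4 → q2
read 'y': q2 → q5
read 'x': q5 → q5
read 'x': q5 → q5
read 'y': q5 → q5
read 'y': q5 → q5
read 'y': q5 → q5
read 'y': q5 → q5
read 'y': q5 → q5
read 'y': q5 → q5
read 'y': q5 → q5
read 'x': q5 → q5
read 'x': q5 → q5
read 'y': q5 → q5
read 'y': q5 → q5
read 'x': q5 → q5
read 'x': q5 → q5
read 'y': q5 → q5
read 'y': q5 → q5
read 'y': q5 → q5
read 'x': q5 → q5
read 'y': q5 → q5
read 'y': q5 → q5
read 'y': q5 → q5
read 'x': q5 → q5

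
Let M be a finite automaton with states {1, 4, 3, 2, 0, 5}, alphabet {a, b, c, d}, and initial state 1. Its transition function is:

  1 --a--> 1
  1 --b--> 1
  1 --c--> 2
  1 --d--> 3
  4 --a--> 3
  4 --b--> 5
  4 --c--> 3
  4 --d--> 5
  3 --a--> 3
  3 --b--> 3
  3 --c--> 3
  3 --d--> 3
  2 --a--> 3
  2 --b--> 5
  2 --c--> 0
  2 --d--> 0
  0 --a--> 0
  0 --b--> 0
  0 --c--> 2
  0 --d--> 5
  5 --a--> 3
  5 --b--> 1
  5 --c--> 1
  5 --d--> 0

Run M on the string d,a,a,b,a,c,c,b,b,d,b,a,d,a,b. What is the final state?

3

Trace: 1 -d-> 3 -a-> 3 -a-> 3 -b-> 3 -a-> 3 -c-> 3 -c-> 3 -b-> 3 -b-> 3 -d-> 3 -b-> 3 -a-> 3 -d-> 3 -a-> 3 -b-> 3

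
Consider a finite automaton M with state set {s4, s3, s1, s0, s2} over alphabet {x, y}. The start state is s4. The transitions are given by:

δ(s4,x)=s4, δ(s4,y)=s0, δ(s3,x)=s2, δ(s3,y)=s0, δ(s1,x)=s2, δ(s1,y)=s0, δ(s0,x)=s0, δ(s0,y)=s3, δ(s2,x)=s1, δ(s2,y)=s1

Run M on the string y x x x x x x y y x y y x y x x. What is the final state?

s1

start at s4
read 'y': s4 → s0
read 'x': s0 → s0
read 'x': s0 → s0
read 'x': s0 → s0
read 'x': s0 → s0
read 'x': s0 → s0
read 'x': s0 → s0
read 'y': s0 → s3
read 'y': s3 → s0
read 'x': s0 → s0
read 'y': s0 → s3
read 'y': s3 → s0
read 'x': s0 → s0
read 'y': s0 → s3
read 'x': s3 → s2
read 'x': s2 → s1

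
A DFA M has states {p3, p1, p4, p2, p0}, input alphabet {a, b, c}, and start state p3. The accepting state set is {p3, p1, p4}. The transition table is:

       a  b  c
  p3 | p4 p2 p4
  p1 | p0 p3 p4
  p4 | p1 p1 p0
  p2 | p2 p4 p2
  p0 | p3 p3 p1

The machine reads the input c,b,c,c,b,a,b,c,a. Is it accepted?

p3 → p4 → p1 → p4 → p0 → p3 → p4 → p1 → p4 → p1
End state p1 is accepting.

Yes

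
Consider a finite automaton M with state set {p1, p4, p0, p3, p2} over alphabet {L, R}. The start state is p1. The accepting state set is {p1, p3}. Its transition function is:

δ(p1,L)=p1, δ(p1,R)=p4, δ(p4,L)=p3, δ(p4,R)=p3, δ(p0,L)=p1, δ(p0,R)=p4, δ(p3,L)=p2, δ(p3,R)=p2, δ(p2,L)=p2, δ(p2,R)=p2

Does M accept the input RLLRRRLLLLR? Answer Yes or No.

No

start at p1
read 'R': p1 → p4
read 'L': p4 → p3
read 'L': p3 → p2
read 'R': p2 → p2
read 'R': p2 → p2
read 'R': p2 → p2
read 'L': p2 → p2
read 'L': p2 → p2
read 'L': p2 → p2
read 'L': p2 → p2
read 'R': p2 → p2
End state p2 is not accepting.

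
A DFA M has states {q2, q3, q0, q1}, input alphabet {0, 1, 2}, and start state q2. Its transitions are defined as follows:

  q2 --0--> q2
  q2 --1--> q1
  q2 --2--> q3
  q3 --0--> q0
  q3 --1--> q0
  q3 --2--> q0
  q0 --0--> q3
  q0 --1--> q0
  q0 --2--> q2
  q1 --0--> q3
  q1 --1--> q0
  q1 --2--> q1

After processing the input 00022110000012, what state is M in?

q2

q2 → q2 → q2 → q2 → q3 → q0 → q0 → q0 → q3 → q0 → q3 → q0 → q3 → q0 → q2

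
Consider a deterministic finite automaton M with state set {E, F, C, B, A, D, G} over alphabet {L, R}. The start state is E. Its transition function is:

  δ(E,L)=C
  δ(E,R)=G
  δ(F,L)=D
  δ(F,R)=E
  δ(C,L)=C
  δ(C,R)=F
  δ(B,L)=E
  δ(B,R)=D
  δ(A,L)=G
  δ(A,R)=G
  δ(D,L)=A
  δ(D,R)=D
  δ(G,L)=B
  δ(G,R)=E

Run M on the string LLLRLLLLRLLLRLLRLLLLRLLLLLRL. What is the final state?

Trace: E -L-> C -L-> C -L-> C -R-> F -L-> D -L-> A -L-> G -L-> B -R-> D -L-> A -L-> G -L-> B -R-> D -L-> A -L-> G -R-> E -L-> C -L-> C -L-> C -L-> C -R-> F -L-> D -L-> A -L-> G -L-> B -L-> E -R-> G -L-> B

B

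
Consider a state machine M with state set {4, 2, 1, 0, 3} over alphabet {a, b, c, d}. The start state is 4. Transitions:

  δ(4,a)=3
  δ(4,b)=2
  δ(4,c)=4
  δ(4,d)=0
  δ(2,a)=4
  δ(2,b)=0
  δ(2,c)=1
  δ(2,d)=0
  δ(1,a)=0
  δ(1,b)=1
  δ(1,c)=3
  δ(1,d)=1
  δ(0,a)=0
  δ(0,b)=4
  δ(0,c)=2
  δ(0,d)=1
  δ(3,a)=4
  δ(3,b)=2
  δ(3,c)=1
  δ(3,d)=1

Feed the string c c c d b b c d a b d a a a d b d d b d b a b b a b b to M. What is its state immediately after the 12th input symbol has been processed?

start at 4
read 'c': 4 → 4
read 'c': 4 → 4
read 'c': 4 → 4
read 'd': 4 → 0
read 'b': 0 → 4
read 'b': 4 → 2
read 'c': 2 → 1
read 'd': 1 → 1
read 'a': 1 → 0
read 'b': 0 → 4
read 'd': 4 → 0
read 'a': 0 → 0
After 12 symbols: 0.

0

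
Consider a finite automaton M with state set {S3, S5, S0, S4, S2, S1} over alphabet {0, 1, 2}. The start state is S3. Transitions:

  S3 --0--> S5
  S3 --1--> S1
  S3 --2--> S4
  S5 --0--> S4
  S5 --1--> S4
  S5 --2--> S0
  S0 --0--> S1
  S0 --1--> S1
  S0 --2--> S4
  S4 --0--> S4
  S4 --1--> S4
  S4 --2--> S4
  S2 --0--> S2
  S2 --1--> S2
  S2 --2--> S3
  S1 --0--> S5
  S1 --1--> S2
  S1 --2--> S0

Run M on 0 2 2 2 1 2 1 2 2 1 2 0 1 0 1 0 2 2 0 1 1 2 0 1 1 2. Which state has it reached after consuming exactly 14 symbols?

start at S3
read '0': S3 → S5
read '2': S5 → S0
read '2': S0 → S4
read '2': S4 → S4
read '1': S4 → S4
read '2': S4 → S4
read '1': S4 → S4
read '2': S4 → S4
read '2': S4 → S4
read '1': S4 → S4
read '2': S4 → S4
read '0': S4 → S4
read '1': S4 → S4
read '0': S4 → S4
After 14 symbols: S4.

S4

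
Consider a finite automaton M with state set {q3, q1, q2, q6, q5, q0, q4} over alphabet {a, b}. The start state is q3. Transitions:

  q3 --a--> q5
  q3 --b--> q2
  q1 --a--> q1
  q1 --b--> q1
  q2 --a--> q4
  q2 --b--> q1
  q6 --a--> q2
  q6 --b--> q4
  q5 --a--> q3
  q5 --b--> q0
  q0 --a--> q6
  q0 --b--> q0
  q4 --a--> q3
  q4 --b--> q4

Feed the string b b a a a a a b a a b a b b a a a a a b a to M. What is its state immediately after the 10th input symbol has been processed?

q3 → q2 → q1 → q1 → q1 → q1 → q1 → q1 → q1 → q1 → q1
After 10 symbols: q1.

q1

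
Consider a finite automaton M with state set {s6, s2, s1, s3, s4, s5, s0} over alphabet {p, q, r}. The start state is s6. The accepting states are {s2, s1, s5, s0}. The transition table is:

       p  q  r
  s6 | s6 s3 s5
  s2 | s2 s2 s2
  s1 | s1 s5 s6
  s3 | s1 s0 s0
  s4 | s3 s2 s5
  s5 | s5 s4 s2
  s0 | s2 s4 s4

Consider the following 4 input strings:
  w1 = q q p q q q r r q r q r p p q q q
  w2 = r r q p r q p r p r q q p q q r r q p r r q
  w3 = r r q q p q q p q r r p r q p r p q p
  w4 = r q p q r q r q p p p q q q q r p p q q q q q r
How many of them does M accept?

w1: s6 → s3 → s0 → s2 → s2 → s2 → s2 → s2 → s2 → s2 → s2 → s2 → s2 → s2 → s2 → s2 → s2 → s2  → end s2, accepted
w2: s6 → s5 → s2 → s2 → s2 → s2 → s2 → s2 → s2 → s2 → s2 → s2 → s2 → s2 → s2 → s2 → s2 → s2 → s2 → s2 → s2 → s2 → s2  → end s2, accepted
w3: s6 → s5 → s2 → s2 → s2 → s2 → s2 → s2 → s2 → s2 → s2 → s2 → s2 → s2 → s2 → s2 → s2 → s2 → s2 → s2  → end s2, accepted
w4: s6 → s5 → s4 → s3 → s0 → s4 → s2 → s2 → s2 → s2 → s2 → s2 → s2 → s2 → s2 → s2 → s2 → s2 → s2 → s2 → s2 → s2 → s2 → s2 → s2  → end s2, accepted

4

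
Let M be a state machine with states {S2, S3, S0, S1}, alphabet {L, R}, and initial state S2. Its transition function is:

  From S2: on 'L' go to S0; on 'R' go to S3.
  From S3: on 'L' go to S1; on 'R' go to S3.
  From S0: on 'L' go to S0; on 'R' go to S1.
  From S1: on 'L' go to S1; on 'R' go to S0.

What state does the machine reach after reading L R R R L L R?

S0

Trace: S2 -L-> S0 -R-> S1 -R-> S0 -R-> S1 -L-> S1 -L-> S1 -R-> S0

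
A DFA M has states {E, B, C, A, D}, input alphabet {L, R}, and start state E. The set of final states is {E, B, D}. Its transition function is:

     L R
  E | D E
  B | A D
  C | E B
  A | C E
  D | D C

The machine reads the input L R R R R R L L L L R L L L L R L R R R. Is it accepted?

E → D → C → B → D → C → B → A → C → E → D → C → E → D → D → D → C → E → E → E → E
End state E is accepting.

Yes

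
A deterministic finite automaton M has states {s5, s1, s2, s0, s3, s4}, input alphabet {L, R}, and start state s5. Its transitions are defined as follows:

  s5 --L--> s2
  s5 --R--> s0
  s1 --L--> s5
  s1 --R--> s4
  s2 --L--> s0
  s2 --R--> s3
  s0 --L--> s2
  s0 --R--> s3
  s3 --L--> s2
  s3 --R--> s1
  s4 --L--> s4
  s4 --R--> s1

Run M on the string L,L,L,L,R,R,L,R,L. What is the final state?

s2

Trace: s5 -L-> s2 -L-> s0 -L-> s2 -L-> s0 -R-> s3 -R-> s1 -L-> s5 -R-> s0 -L-> s2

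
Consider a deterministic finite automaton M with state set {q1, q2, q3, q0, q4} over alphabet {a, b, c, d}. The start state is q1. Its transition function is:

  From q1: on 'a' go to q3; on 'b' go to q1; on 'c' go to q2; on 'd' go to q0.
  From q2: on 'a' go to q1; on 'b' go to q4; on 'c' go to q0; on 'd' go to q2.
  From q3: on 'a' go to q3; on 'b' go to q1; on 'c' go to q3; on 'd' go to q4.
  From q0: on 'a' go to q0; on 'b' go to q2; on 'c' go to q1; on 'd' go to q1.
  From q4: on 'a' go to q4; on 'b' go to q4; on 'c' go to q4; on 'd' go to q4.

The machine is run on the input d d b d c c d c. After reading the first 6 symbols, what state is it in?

Trace: q1 -d-> q0 -d-> q1 -b-> q1 -d-> q0 -c-> q1 -c-> q2
After 6 symbols: q2.

q2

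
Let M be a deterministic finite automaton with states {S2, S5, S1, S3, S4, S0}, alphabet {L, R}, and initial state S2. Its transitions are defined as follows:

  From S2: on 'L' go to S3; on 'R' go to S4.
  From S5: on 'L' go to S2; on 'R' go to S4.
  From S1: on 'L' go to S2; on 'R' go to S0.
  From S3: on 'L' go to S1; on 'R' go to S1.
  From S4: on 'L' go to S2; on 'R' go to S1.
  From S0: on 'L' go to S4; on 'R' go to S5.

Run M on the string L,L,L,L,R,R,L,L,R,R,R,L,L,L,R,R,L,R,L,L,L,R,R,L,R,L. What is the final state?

S2

Trace: S2 -L-> S3 -L-> S1 -L-> S2 -L-> S3 -R-> S1 -R-> S0 -L-> S4 -L-> S2 -R-> S4 -R-> S1 -R-> S0 -L-> S4 -L-> S2 -L-> S3 -R-> S1 -R-> S0 -L-> S4 -R-> S1 -L-> S2 -L-> S3 -L-> S1 -R-> S0 -R-> S5 -L-> S2 -R-> S4 -L-> S2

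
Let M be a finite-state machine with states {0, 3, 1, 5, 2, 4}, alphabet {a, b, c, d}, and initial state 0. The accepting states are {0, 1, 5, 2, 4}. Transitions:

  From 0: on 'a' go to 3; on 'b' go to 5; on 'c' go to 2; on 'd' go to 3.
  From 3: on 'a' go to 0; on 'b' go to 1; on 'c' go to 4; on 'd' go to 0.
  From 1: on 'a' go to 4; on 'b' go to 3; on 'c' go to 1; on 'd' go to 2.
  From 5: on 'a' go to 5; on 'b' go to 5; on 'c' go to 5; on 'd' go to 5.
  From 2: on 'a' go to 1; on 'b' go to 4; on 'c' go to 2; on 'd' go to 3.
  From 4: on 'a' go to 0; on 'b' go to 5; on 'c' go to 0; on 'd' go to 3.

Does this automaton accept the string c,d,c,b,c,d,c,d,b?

start at 0
read 'c': 0 → 2
read 'd': 2 → 3
read 'c': 3 → 4
read 'b': 4 → 5
read 'c': 5 → 5
read 'd': 5 → 5
read 'c': 5 → 5
read 'd': 5 → 5
read 'b': 5 → 5
End state 5 is accepting.

Yes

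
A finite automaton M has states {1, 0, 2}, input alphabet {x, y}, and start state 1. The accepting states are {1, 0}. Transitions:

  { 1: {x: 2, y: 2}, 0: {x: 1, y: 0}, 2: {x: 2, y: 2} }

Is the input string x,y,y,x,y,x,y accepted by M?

Trace: 1 -x-> 2 -y-> 2 -y-> 2 -x-> 2 -y-> 2 -x-> 2 -y-> 2
End state 2 is not accepting.

No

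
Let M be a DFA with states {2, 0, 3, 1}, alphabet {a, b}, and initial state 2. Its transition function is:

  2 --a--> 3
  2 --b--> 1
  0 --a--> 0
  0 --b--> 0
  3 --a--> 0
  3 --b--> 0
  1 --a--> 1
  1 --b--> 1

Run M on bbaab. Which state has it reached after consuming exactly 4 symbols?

2 → 1 → 1 → 1 → 1
After 4 symbols: 1.

1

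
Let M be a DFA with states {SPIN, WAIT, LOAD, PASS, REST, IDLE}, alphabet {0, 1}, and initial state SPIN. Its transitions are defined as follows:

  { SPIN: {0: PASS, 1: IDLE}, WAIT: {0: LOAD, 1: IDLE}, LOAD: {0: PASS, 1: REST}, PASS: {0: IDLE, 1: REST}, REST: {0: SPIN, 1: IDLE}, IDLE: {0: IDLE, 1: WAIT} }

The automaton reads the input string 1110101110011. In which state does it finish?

IDLE

SPIN → IDLE → WAIT → IDLE → IDLE → WAIT → LOAD → REST → IDLE → WAIT → LOAD → PASS → REST → IDLE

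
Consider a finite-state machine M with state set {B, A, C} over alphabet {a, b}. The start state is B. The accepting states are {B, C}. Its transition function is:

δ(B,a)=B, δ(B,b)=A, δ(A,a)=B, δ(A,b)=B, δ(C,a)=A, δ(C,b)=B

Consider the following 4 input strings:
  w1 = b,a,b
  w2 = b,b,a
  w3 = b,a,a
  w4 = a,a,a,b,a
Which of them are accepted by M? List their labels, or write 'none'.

w1: B → A → B → A  → end A, rejected
w2: B → A → B → B  → end B, accepted
w3: B → A → B → B  → end B, accepted
w4: B → B → B → B → A → B  → end B, accepted

w2, w3, w4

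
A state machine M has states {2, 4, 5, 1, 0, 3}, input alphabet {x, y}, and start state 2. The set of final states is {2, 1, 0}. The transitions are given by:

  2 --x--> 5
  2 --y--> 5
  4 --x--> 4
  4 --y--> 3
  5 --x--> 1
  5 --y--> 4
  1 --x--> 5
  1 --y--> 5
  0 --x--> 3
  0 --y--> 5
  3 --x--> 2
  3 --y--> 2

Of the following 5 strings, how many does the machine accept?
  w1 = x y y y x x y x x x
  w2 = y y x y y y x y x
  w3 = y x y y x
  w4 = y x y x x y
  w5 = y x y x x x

3

w1: Trace: 2 -x-> 5 -y-> 4 -y-> 3 -y-> 2 -x-> 5 -x-> 1 -y-> 5 -x-> 1 -x-> 5 -x-> 1  → end 1, accepted
w2: Trace: 2 -y-> 5 -y-> 4 -x-> 4 -y-> 3 -y-> 2 -y-> 5 -x-> 1 -y-> 5 -x-> 1  → end 1, accepted
w3: Trace: 2 -y-> 5 -x-> 1 -y-> 5 -y-> 4 -x-> 4  → end 4, rejected
w4: Trace: 2 -y-> 5 -x-> 1 -y-> 5 -x-> 1 -x-> 5 -y-> 4  → end 4, rejected
w5: Trace: 2 -y-> 5 -x-> 1 -y-> 5 -x-> 1 -x-> 5 -x-> 1  → end 1, accepted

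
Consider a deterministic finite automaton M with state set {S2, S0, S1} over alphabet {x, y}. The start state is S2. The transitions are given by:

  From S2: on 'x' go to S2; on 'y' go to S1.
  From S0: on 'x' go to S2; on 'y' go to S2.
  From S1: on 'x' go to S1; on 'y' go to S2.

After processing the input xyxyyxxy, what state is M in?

S2

start at S2
read 'x': S2 → S2
read 'y': S2 → S1
read 'x': S1 → S1
read 'y': S1 → S2
read 'y': S2 → S1
read 'x': S1 → S1
read 'x': S1 → S1
read 'y': S1 → S2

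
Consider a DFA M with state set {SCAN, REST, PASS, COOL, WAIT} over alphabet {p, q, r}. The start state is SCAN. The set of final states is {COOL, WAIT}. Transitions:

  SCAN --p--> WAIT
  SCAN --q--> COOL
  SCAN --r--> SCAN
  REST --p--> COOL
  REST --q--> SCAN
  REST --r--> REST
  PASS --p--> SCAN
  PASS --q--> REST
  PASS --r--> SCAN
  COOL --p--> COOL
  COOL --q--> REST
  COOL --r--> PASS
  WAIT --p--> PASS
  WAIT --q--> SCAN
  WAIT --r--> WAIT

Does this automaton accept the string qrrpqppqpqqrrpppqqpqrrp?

Trace: SCAN -q-> COOL -r-> PASS -r-> SCAN -p-> WAIT -q-> SCAN -p-> WAIT -p-> PASS -q-> REST -p-> COOL -q-> REST -q-> SCAN -r-> SCAN -r-> SCAN -p-> WAIT -p-> PASS -p-> SCAN -q-> COOL -q-> REST -p-> COOL -q-> REST -r-> REST -r-> REST -p-> COOL
End state COOL is accepting.

Yes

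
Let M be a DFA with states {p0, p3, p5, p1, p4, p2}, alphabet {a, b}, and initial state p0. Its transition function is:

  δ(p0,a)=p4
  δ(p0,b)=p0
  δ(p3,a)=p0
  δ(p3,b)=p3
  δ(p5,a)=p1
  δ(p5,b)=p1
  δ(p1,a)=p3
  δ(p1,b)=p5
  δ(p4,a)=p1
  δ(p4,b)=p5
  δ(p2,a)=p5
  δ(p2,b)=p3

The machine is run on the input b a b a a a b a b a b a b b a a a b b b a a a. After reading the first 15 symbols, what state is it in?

p0 → p0 → p4 → p5 → p1 → p3 → p0 → p0 → p4 → p5 → p1 → p5 → p1 → p5 → p1 → p3
After 15 symbols: p3.

p3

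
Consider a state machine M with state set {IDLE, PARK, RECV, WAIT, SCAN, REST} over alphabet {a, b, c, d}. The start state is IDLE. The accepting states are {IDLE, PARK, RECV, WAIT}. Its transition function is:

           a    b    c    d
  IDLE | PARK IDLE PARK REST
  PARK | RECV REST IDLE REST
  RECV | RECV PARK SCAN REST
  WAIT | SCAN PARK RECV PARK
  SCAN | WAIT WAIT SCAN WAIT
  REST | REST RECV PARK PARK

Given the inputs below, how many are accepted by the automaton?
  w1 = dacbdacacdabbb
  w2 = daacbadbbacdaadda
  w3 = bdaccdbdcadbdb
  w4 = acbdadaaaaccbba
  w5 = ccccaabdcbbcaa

2

w1: Trace: IDLE -d-> REST -a-> REST -c-> PARK -b-> REST -d-> PARK -a-> RECV -c-> SCAN -a-> WAIT -c-> RECV -d-> REST -a-> REST -b-> RECV -b-> PARK -b-> REST  → end REST, rejected
w2: Trace: IDLE -d-> REST -a-> REST -a-> REST -c-> PARK -b-> REST -a-> REST -d-> PARK -b-> REST -b-> RECV -a-> RECV -c-> SCAN -d-> WAIT -a-> SCAN -a-> WAIT -d-> PARK -d-> REST -a-> REST  → end REST, rejected
w3: Trace: IDLE -b-> IDLE -d-> REST -a-> REST -c-> PARK -c-> IDLE -d-> REST -b-> RECV -d-> REST -c-> PARK -a-> RECV -d-> REST -b-> RECV -d-> REST -b-> RECV  → end RECV, accepted
w4: Trace: IDLE -a-> PARK -c-> IDLE -b-> IDLE -d-> REST -a-> REST -d-> PARK -a-> RECV -a-> RECV -a-> RECV -a-> RECV -c-> SCAN -c-> SCAN -b-> WAIT -b-> PARK -a-> RECV  → end RECV, accepted
w5: Trace: IDLE -c-> PARK -c-> IDLE -c-> PARK -c-> IDLE -a-> PARK -a-> RECV -b-> PARK -d-> REST -c-> PARK -b-> REST -b-> RECV -c-> SCAN -a-> WAIT -a-> SCAN  → end SCAN, rejected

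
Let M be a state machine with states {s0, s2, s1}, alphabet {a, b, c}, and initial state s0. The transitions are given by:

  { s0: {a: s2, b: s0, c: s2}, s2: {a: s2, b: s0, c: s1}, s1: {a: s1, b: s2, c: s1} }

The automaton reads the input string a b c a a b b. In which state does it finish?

start at s0
read 'a': s0 → s2
read 'b': s2 → s0
read 'c': s0 → s2
read 'a': s2 → s2
read 'a': s2 → s2
read 'b': s2 → s0
read 'b': s0 → s0

s0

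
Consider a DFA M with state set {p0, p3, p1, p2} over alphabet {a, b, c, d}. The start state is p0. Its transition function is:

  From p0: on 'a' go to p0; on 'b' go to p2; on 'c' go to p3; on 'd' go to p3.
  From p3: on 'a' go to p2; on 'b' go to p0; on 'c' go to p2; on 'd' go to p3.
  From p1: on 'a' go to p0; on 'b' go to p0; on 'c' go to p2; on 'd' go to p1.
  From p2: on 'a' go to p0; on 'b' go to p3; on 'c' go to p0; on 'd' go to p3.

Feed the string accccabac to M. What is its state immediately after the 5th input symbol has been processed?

p3

start at p0
read 'a': p0 → p0
read 'c': p0 → p3
read 'c': p3 → p2
read 'c': p2 → p0
read 'c': p0 → p3
After 5 symbols: p3.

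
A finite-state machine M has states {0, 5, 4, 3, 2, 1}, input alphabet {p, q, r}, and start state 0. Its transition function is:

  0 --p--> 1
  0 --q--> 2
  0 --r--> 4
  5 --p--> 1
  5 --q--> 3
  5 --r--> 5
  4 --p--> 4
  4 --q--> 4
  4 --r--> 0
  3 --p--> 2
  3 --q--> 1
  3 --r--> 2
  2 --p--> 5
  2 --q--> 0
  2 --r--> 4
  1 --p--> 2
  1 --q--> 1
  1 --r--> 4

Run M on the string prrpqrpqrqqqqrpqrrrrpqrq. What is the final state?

2

start at 0
read 'p': 0 → 1
read 'r': 1 → 4
read 'r': 4 → 0
read 'p': 0 → 1
read 'q': 1 → 1
read 'r': 1 → 4
read 'p': 4 → 4
read 'q': 4 → 4
read 'r': 4 → 0
read 'q': 0 → 2
read 'q': 2 → 0
read 'q': 0 → 2
read 'q': 2 → 0
read 'r': 0 → 4
read 'p': 4 → 4
read 'q': 4 → 4
read 'r': 4 → 0
read 'r': 0 → 4
read 'r': 4 → 0
read 'r': 0 → 4
read 'p': 4 → 4
read 'q': 4 → 4
read 'r': 4 → 0
read 'q': 0 → 2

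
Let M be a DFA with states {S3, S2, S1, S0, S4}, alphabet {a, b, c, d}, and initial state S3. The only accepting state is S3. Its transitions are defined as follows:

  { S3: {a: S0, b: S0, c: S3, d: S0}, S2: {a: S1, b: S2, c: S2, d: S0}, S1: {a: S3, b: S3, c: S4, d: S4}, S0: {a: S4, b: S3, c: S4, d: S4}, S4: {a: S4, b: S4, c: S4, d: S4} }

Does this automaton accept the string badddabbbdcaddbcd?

No

S3 → S0 → S4 → S4 → S4 → S4 → S4 → S4 → S4 → S4 → S4 → S4 → S4 → S4 → S4 → S4 → S4 → S4
End state S4 is not accepting.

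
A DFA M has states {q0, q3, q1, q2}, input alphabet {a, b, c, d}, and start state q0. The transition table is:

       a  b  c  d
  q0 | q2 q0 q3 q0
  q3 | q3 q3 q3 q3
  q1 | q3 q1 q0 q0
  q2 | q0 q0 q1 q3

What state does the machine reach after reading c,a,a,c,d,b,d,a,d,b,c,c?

q3

Trace: q0 -c-> q3 -a-> q3 -a-> q3 -c-> q3 -d-> q3 -b-> q3 -d-> q3 -a-> q3 -d-> q3 -b-> q3 -c-> q3 -c-> q3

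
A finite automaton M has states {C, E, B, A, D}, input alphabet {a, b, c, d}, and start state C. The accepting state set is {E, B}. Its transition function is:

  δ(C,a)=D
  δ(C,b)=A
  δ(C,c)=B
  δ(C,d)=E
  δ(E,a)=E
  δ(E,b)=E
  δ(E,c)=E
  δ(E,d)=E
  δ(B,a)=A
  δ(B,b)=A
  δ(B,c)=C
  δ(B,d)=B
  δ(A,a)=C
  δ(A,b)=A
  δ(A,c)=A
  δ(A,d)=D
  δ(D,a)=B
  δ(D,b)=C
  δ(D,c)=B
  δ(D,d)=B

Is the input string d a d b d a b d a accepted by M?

Yes

Trace: C -d-> E -a-> E -d-> E -b-> E -d-> E -a-> E -b-> E -d-> E -a-> E
End state E is accepting.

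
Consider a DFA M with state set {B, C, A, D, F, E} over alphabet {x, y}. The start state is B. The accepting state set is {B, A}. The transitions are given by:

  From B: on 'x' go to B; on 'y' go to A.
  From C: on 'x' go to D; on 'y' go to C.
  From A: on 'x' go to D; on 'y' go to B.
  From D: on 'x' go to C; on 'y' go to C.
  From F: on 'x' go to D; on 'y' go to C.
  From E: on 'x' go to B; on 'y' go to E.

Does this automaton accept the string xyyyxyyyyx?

No

start at B
read 'x': B → B
read 'y': B → A
read 'y': A → B
read 'y': B → A
read 'x': A → D
read 'y': D → C
read 'y': C → C
read 'y': C → C
read 'y': C → C
read 'x': C → D
End state D is not accepting.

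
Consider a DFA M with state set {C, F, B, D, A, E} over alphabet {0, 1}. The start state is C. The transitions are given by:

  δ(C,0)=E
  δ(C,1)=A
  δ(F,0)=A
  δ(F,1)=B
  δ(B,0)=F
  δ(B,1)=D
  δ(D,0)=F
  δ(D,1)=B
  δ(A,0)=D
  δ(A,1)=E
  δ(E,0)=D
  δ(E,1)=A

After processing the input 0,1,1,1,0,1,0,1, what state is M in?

Trace: C -0-> E -1-> A -1-> E -1-> A -0-> D -1-> B -0-> F -1-> B

B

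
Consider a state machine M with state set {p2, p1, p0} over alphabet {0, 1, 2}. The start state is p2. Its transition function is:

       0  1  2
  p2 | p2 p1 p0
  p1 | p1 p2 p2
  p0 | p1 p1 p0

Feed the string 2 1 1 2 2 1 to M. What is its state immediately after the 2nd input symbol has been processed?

start at p2
read '2': p2 → p0
read '1': p0 → p1
After 2 symbols: p1.

p1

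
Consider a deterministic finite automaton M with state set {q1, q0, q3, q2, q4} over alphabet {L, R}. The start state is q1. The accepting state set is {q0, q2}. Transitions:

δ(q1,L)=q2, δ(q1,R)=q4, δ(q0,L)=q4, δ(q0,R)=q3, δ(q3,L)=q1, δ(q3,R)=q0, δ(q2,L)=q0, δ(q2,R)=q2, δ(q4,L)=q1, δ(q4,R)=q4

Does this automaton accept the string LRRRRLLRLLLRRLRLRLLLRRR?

No

q1 → q2 → q2 → q2 → q2 → q2 → q0 → q4 → q4 → q1 → q2 → q0 → q3 → q0 → q4 → q4 → q1 → q4 → q1 → q2 → q0 → q3 → q0 → q3
End state q3 is not accepting.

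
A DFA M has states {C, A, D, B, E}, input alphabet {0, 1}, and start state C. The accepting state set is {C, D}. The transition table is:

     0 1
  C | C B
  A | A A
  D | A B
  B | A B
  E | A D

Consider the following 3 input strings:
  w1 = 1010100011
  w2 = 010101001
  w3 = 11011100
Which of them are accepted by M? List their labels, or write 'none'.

w1: C → B → A → A → A → A → A → A → A → A → A  → end A, rejected
w2: C → C → B → A → A → A → A → A → A → A  → end A, rejected
w3: C → B → B → A → A → A → A → A → A  → end A, rejected

none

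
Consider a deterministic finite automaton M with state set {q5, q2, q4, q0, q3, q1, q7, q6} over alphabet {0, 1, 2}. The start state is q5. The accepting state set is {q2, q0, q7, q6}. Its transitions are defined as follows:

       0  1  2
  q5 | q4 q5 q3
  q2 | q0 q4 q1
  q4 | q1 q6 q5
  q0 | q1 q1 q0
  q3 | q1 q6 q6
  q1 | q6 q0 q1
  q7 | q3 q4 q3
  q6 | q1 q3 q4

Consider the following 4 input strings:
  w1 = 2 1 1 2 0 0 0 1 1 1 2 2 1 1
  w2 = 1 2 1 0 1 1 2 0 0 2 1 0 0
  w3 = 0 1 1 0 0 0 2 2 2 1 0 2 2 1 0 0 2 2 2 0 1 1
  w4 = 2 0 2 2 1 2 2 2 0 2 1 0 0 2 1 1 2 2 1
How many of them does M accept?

w1: Trace: q5 -2-> q3 -1-> q6 -1-> q3 -2-> q6 -0-> q1 -0-> q6 -0-> q1 -1-> q0 -1-> q1 -1-> q0 -2-> q0 -2-> q0 -1-> q1 -1-> q0  → end q0, accepted
w2: Trace: q5 -1-> q5 -2-> q3 -1-> q6 -0-> q1 -1-> q0 -1-> q1 -2-> q1 -0-> q6 -0-> q1 -2-> q1 -1-> q0 -0-> q1 -0-> q6  → end q6, accepted
w3: Trace: q5 -0-> q4 -1-> q6 -1-> q3 -0-> q1 -0-> q6 -0-> q1 -2-> q1 -2-> q1 -2-> q1 -1-> q0 -0-> q1 -2-> q1 -2-> q1 -1-> q0 -0-> q1 -0-> q6 -2-> q4 -2-> q5 -2-> q3 -0-> q1 -1-> q0 -1-> q1  → end q1, rejected
w4: Trace: q5 -2-> q3 -0-> q1 -2-> q1 -2-> q1 -1-> q0 -2-> q0 -2-> q0 -2-> q0 -0-> q1 -2-> q1 -1-> q0 -0-> q1 -0-> q6 -2-> q4 -1-> q6 -1-> q3 -2-> q6 -2-> q4 -1-> q6  → end q6, accepted

3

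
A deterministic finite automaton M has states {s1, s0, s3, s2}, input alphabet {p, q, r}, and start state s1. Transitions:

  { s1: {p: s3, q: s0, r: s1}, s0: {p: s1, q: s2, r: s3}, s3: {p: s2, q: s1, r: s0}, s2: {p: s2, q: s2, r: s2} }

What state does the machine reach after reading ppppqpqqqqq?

start at s1
read 'p': s1 → s3
read 'p': s3 → s2
read 'p': s2 → s2
read 'p': s2 → s2
read 'q': s2 → s2
read 'p': s2 → s2
read 'q': s2 → s2
read 'q': s2 → s2
read 'q': s2 → s2
read 'q': s2 → s2
read 'q': s2 → s2

s2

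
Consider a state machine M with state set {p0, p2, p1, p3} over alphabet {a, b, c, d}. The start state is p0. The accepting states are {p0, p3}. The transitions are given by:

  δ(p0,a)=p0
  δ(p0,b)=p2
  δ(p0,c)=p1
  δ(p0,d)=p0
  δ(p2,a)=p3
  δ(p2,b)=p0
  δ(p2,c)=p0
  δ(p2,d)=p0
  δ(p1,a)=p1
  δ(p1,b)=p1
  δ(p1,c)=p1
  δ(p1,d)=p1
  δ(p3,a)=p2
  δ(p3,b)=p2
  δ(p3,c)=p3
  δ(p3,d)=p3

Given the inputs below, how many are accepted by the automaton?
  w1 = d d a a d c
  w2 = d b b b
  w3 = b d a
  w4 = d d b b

2

w1: p0 → p0 → p0 → p0 → p0 → p0 → p1  → end p1, rejected
w2: p0 → p0 → p2 → p0 → p2  → end p2, rejected
w3: p0 → p2 → p0 → p0  → end p0, accepted
w4: p0 → p0 → p0 → p2 → p0  → end p0, accepted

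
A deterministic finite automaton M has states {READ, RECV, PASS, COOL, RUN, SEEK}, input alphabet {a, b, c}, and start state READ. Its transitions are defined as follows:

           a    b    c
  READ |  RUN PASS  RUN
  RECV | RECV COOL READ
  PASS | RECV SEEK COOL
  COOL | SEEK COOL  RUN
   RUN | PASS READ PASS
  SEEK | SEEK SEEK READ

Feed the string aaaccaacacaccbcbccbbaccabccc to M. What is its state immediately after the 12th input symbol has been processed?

READ

READ → RUN → PASS → RECV → READ → RUN → PASS → RECV → READ → RUN → PASS → RECV → READ
After 12 symbols: READ.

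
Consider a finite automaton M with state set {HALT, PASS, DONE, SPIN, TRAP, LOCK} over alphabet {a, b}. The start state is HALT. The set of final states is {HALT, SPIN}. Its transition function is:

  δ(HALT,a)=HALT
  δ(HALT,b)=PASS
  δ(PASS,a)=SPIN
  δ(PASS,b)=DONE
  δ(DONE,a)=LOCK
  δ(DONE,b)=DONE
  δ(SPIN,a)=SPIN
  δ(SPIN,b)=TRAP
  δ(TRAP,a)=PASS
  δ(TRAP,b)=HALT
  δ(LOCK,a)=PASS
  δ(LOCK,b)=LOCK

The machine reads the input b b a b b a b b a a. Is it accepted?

No

Trace: HALT -b-> PASS -b-> DONE -a-> LOCK -b-> LOCK -b-> LOCK -a-> PASS -b-> DONE -b-> DONE -a-> LOCK -a-> PASS
End state PASS is not accepting.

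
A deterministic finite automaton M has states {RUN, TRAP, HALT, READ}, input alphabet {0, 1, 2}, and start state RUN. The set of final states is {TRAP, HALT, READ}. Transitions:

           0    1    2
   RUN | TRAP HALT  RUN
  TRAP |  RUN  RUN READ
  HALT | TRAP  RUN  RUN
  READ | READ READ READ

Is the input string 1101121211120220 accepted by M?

Yes

RUN → HALT → RUN → TRAP → RUN → HALT → RUN → HALT → RUN → HALT → RUN → HALT → RUN → TRAP → READ → READ → READ
End state READ is accepting.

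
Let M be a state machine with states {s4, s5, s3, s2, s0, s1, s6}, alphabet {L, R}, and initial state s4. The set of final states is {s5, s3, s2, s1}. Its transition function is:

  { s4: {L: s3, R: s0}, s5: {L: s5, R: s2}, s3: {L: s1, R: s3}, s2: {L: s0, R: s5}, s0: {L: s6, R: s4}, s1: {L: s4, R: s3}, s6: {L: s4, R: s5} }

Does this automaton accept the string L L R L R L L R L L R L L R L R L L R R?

Yes

s4 → s3 → s1 → s3 → s1 → s3 → s1 → s4 → s0 → s6 → s4 → s0 → s6 → s4 → s0 → s6 → s5 → s5 → s5 → s2 → s5
End state s5 is accepting.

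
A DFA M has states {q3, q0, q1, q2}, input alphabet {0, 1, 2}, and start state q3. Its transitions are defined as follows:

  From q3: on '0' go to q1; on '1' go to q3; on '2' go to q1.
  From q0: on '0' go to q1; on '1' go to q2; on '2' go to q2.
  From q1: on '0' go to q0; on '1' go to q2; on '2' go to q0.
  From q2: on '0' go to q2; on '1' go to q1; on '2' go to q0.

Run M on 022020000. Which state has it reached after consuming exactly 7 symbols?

q3 → q1 → q0 → q2 → q2 → q0 → q1 → q0
After 7 symbols: q0.

q0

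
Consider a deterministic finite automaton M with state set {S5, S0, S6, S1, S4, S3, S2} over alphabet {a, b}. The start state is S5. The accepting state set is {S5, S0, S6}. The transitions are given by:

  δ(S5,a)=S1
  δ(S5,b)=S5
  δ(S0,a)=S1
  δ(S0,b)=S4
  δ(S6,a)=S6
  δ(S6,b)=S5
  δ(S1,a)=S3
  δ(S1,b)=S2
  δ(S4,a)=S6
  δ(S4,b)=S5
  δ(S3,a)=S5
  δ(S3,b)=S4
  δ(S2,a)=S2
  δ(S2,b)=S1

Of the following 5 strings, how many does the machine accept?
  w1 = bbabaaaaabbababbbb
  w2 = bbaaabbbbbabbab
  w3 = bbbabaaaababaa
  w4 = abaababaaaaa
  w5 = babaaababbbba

3

w1: S5 → S5 → S5 → S1 → S2 → S2 → S2 → S2 → S2 → S2 → S1 → S2 → S2 → S1 → S3 → S4 → S5 → S5 → S5  → end S5, accepted
w2: S5 → S5 → S5 → S1 → S3 → S5 → S5 → S5 → S5 → S5 → S5 → S1 → S2 → S1 → S3 → S4  → end S4, rejected
w3: S5 → S5 → S5 → S5 → S1 → S2 → S2 → S2 → S2 → S2 → S1 → S3 → S4 → S6 → S6  → end S6, accepted
w4: S5 → S1 → S2 → S2 → S2 → S1 → S3 → S4 → S6 → S6 → S6 → S6 → S6  → end S6, accepted
w5: S5 → S5 → S1 → S2 → S2 → S2 → S2 → S1 → S3 → S4 → S5 → S5 → S5 → S1  → end S1, rejected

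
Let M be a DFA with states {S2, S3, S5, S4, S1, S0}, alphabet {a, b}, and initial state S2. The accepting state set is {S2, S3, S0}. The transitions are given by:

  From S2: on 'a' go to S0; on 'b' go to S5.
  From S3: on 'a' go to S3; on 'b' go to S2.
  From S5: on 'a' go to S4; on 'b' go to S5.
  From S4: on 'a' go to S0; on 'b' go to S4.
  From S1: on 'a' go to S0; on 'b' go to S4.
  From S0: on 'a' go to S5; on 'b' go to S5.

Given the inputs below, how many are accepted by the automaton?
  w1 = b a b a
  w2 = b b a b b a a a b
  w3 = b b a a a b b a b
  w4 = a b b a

1

w1: S2 → S5 → S4 → S4 → S0  → end S0, accepted
w2: S2 → S5 → S5 → S4 → S4 → S4 → S0 → S5 → S4 → S4  → end S4, rejected
w3: S2 → S5 → S5 → S4 → S0 → S5 → S5 → S5 → S4 → S4  → end S4, rejected
w4: S2 → S0 → S5 → S5 → S4  → end S4, rejected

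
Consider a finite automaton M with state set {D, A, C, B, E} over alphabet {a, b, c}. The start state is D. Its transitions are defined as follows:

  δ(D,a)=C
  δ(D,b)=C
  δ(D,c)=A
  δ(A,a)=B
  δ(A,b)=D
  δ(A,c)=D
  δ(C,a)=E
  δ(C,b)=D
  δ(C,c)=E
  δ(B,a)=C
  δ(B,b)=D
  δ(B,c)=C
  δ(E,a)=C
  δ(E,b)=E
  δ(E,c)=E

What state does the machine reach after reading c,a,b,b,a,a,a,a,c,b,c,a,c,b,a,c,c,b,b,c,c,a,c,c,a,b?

D

start at D
read 'c': D → A
read 'a': A → B
read 'b': B → D
read 'b': D → C
read 'a': C → E
read 'a': E → C
read 'a': C → E
read 'a': E → C
read 'c': C → E
read 'b': E → E
read 'c': E → E
read 'a': E → C
read 'c': C → E
read 'b': E → E
read 'a': E → C
read 'c': C → E
read 'c': E → E
read 'b': E → E
read 'b': E → E
read 'c': E → E
read 'c': E → E
read 'a': E → C
read 'c': C → E
read 'c': E → E
read 'a': E → C
read 'b': C → D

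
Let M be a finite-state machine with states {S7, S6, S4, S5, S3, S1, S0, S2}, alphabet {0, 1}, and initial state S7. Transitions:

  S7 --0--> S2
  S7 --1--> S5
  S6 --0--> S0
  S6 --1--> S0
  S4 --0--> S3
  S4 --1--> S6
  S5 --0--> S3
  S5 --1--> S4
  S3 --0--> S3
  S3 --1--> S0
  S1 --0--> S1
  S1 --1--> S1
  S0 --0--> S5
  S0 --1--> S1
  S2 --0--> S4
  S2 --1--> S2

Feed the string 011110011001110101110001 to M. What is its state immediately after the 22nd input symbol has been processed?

S1

S7 → S2 → S2 → S2 → S2 → S2 → S4 → S3 → S0 → S1 → S1 → S1 → S1 → S1 → S1 → S1 → S1 → S1 → S1 → S1 → S1 → S1 → S1
After 22 symbols: S1.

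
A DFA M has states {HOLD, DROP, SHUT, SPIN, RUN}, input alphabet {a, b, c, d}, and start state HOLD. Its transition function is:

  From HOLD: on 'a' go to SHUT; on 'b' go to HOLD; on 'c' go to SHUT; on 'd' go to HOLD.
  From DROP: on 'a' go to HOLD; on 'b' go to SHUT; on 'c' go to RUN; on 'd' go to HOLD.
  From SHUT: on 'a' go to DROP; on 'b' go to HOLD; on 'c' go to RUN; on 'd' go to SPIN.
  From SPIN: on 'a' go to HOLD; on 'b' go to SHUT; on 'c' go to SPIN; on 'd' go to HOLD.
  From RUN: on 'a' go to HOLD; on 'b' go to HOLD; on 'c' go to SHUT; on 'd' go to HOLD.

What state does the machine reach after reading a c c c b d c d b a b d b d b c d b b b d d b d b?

Trace: HOLD -a-> SHUT -c-> RUN -c-> SHUT -c-> RUN -b-> HOLD -d-> HOLD -c-> SHUT -d-> SPIN -b-> SHUT -a-> DROP -b-> SHUT -d-> SPIN -b-> SHUT -d-> SPIN -b-> SHUT -c-> RUN -d-> HOLD -b-> HOLD -b-> HOLD -b-> HOLD -d-> HOLD -d-> HOLD -b-> HOLD -d-> HOLD -b-> HOLD

HOLD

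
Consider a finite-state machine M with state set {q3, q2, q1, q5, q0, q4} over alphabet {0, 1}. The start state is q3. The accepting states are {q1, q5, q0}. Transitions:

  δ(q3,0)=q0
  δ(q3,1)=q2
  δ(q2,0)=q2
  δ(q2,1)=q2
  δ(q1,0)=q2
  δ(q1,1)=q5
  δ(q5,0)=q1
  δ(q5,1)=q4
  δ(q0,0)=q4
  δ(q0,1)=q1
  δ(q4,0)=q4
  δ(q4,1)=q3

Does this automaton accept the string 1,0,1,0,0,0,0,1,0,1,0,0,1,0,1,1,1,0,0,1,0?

q3 → q2 → q2 → q2 → q2 → q2 → q2 → q2 → q2 → q2 → q2 → q2 → q2 → q2 → q2 → q2 → q2 → q2 → q2 → q2 → q2 → q2
End state q2 is not accepting.

No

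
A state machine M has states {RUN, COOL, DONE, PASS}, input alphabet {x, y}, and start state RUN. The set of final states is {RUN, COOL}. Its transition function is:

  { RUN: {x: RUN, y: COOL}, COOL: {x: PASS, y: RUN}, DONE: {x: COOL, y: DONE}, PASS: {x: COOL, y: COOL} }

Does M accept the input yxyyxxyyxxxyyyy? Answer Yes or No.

Yes

start at RUN
read 'y': RUN → COOL
read 'x': COOL → PASS
read 'y': PASS → COOL
read 'y': COOL → RUN
read 'x': RUN → RUN
read 'x': RUN → RUN
read 'y': RUN → COOL
read 'y': COOL → RUN
read 'x': RUN → RUN
read 'x': RUN → RUN
read 'x': RUN → RUN
read 'y': RUN → COOL
read 'y': COOL → RUN
read 'y': RUN → COOL
read 'y': COOL → RUN
End state RUN is accepting.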